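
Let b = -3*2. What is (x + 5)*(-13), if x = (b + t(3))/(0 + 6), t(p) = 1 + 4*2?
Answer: -143/2 ≈ -71.500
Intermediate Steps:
b = -6
t(p) = 9 (t(p) = 1 + 8 = 9)
x = 1/2 (x = (-6 + 9)/(0 + 6) = 3/6 = 3*(1/6) = 1/2 ≈ 0.50000)
(x + 5)*(-13) = (1/2 + 5)*(-13) = (11/2)*(-13) = -143/2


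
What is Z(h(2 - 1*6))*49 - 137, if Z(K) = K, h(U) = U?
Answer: -333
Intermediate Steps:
Z(h(2 - 1*6))*49 - 137 = (2 - 1*6)*49 - 137 = (2 - 6)*49 - 137 = -4*49 - 137 = -196 - 137 = -333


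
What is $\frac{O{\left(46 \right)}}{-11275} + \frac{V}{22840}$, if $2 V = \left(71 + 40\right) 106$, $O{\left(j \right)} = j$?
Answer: $\frac{13056037}{51504200} \approx 0.25349$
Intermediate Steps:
$V = 5883$ ($V = \frac{\left(71 + 40\right) 106}{2} = \frac{111 \cdot 106}{2} = \frac{1}{2} \cdot 11766 = 5883$)
$\frac{O{\left(46 \right)}}{-11275} + \frac{V}{22840} = \frac{46}{-11275} + \frac{5883}{22840} = 46 \left(- \frac{1}{11275}\right) + 5883 \cdot \frac{1}{22840} = - \frac{46}{11275} + \frac{5883}{22840} = \frac{13056037}{51504200}$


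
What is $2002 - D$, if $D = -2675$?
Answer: $4677$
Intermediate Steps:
$2002 - D = 2002 - -2675 = 2002 + 2675 = 4677$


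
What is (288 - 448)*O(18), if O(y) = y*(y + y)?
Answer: -103680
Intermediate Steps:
O(y) = 2*y² (O(y) = y*(2*y) = 2*y²)
(288 - 448)*O(18) = (288 - 448)*(2*18²) = -320*324 = -160*648 = -103680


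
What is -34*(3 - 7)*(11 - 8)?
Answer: 408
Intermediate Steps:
-34*(3 - 7)*(11 - 8) = -(-136)*3 = -34*(-12) = 408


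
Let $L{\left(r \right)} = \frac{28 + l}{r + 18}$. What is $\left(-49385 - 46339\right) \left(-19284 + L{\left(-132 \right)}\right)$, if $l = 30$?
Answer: $\frac{35073816036}{19} \approx 1.846 \cdot 10^{9}$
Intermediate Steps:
$L{\left(r \right)} = \frac{58}{18 + r}$ ($L{\left(r \right)} = \frac{28 + 30}{r + 18} = \frac{58}{18 + r}$)
$\left(-49385 - 46339\right) \left(-19284 + L{\left(-132 \right)}\right) = \left(-49385 - 46339\right) \left(-19284 + \frac{58}{18 - 132}\right) = - 95724 \left(-19284 + \frac{58}{-114}\right) = - 95724 \left(-19284 + 58 \left(- \frac{1}{114}\right)\right) = - 95724 \left(-19284 - \frac{29}{57}\right) = \left(-95724\right) \left(- \frac{1099217}{57}\right) = \frac{35073816036}{19}$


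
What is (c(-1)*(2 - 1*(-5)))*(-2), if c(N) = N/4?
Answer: 7/2 ≈ 3.5000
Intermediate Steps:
c(N) = N/4 (c(N) = N*(¼) = N/4)
(c(-1)*(2 - 1*(-5)))*(-2) = (((¼)*(-1))*(2 - 1*(-5)))*(-2) = -(2 + 5)/4*(-2) = -¼*7*(-2) = -7/4*(-2) = 7/2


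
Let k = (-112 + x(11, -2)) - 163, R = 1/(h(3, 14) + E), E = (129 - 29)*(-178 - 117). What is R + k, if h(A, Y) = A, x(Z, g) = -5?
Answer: -8259161/29497 ≈ -280.00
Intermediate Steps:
E = -29500 (E = 100*(-295) = -29500)
R = -1/29497 (R = 1/(3 - 29500) = 1/(-29497) = -1/29497 ≈ -3.3902e-5)
k = -280 (k = (-112 - 5) - 163 = -117 - 163 = -280)
R + k = -1/29497 - 280 = -8259161/29497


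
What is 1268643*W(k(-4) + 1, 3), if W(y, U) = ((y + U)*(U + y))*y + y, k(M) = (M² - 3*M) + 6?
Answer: 64161619725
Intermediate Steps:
k(M) = 6 + M² - 3*M
W(y, U) = y + y*(U + y)² (W(y, U) = ((U + y)*(U + y))*y + y = (U + y)²*y + y = y*(U + y)² + y = y + y*(U + y)²)
1268643*W(k(-4) + 1, 3) = 1268643*(((6 + (-4)² - 3*(-4)) + 1)*(1 + (3 + ((6 + (-4)² - 3*(-4)) + 1))²)) = 1268643*(((6 + 16 + 12) + 1)*(1 + (3 + ((6 + 16 + 12) + 1))²)) = 1268643*((34 + 1)*(1 + (3 + (34 + 1))²)) = 1268643*(35*(1 + (3 + 35)²)) = 1268643*(35*(1 + 38²)) = 1268643*(35*(1 + 1444)) = 1268643*(35*1445) = 1268643*50575 = 64161619725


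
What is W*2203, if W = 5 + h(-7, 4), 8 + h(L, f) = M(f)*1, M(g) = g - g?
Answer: -6609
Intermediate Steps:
M(g) = 0
h(L, f) = -8 (h(L, f) = -8 + 0*1 = -8 + 0 = -8)
W = -3 (W = 5 - 8 = -3)
W*2203 = -3*2203 = -6609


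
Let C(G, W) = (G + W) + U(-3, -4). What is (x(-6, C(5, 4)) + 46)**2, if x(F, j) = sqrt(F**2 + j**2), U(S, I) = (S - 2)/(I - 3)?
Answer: 110072/49 + 184*sqrt(1597)/7 ≈ 3296.8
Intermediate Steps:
U(S, I) = (-2 + S)/(-3 + I)
C(G, W) = 5/7 + G + W (C(G, W) = (G + W) + (-2 - 3)/(-3 - 4) = (G + W) - 5/(-7) = (G + W) - 1/7*(-5) = (G + W) + 5/7 = 5/7 + G + W)
(x(-6, C(5, 4)) + 46)**2 = (sqrt((-6)**2 + (5/7 + 5 + 4)**2) + 46)**2 = (sqrt(36 + (68/7)**2) + 46)**2 = (sqrt(36 + 4624/49) + 46)**2 = (sqrt(6388/49) + 46)**2 = (2*sqrt(1597)/7 + 46)**2 = (46 + 2*sqrt(1597)/7)**2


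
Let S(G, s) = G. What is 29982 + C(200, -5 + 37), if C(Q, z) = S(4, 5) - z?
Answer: 29954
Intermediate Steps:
C(Q, z) = 4 - z
29982 + C(200, -5 + 37) = 29982 + (4 - (-5 + 37)) = 29982 + (4 - 1*32) = 29982 + (4 - 32) = 29982 - 28 = 29954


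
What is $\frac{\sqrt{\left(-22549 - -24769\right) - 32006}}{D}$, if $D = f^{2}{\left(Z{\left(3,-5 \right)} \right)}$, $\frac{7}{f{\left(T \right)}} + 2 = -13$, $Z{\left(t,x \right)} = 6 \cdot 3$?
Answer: $\frac{225 i \sqrt{29786}}{49} \approx 792.49 i$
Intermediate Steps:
$Z{\left(t,x \right)} = 18$
$f{\left(T \right)} = - \frac{7}{15}$ ($f{\left(T \right)} = \frac{7}{-2 - 13} = \frac{7}{-15} = 7 \left(- \frac{1}{15}\right) = - \frac{7}{15}$)
$D = \frac{49}{225}$ ($D = \left(- \frac{7}{15}\right)^{2} = \frac{49}{225} \approx 0.21778$)
$\frac{\sqrt{\left(-22549 - -24769\right) - 32006}}{D} = \frac{\sqrt{\left(-22549 - -24769\right) - 32006}}{\frac{49}{225}} = \sqrt{\left(-22549 + 24769\right) - 32006} \cdot \frac{225}{49} = \sqrt{2220 - 32006} \cdot \frac{225}{49} = \sqrt{-29786} \cdot \frac{225}{49} = i \sqrt{29786} \cdot \frac{225}{49} = \frac{225 i \sqrt{29786}}{49}$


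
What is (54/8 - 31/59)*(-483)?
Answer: -709527/236 ≈ -3006.5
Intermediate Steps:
(54/8 - 31/59)*(-483) = (54*(1/8) - 31*1/59)*(-483) = (27/4 - 31/59)*(-483) = (1469/236)*(-483) = -709527/236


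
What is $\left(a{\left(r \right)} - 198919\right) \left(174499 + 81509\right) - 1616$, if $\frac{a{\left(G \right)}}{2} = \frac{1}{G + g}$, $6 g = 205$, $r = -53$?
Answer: $- \frac{5754511909480}{113} \approx -5.0925 \cdot 10^{10}$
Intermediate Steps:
$g = \frac{205}{6}$ ($g = \frac{1}{6} \cdot 205 = \frac{205}{6} \approx 34.167$)
$a{\left(G \right)} = \frac{2}{\frac{205}{6} + G}$ ($a{\left(G \right)} = \frac{2}{G + \frac{205}{6}} = \frac{2}{\frac{205}{6} + G}$)
$\left(a{\left(r \right)} - 198919\right) \left(174499 + 81509\right) - 1616 = \left(\frac{12}{205 + 6 \left(-53\right)} - 198919\right) \left(174499 + 81509\right) - 1616 = \left(\frac{12}{205 - 318} - 198919\right) 256008 - 1616 = \left(\frac{12}{-113} - 198919\right) 256008 - 1616 = \left(12 \left(- \frac{1}{113}\right) - 198919\right) 256008 - 1616 = \left(- \frac{12}{113} - 198919\right) 256008 - 1616 = \left(- \frac{22477859}{113}\right) 256008 - 1616 = - \frac{5754511726872}{113} - 1616 = - \frac{5754511909480}{113}$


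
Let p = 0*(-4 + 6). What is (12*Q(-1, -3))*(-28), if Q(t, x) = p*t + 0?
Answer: 0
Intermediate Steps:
p = 0 (p = 0*2 = 0)
Q(t, x) = 0 (Q(t, x) = 0*t + 0 = 0 + 0 = 0)
(12*Q(-1, -3))*(-28) = (12*0)*(-28) = 0*(-28) = 0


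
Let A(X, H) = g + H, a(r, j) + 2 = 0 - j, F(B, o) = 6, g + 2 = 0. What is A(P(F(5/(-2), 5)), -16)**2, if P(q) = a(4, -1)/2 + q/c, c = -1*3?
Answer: 324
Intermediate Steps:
c = -3
g = -2 (g = -2 + 0 = -2)
a(r, j) = -2 - j (a(r, j) = -2 + (0 - j) = -2 - j)
P(q) = -1/2 - q/3 (P(q) = (-2 - 1*(-1))/2 + q/(-3) = (-2 + 1)*(1/2) + q*(-1/3) = -1*1/2 - q/3 = -1/2 - q/3)
A(X, H) = -2 + H
A(P(F(5/(-2), 5)), -16)**2 = (-2 - 16)**2 = (-18)**2 = 324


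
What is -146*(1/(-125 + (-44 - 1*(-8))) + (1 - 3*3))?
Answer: 188194/161 ≈ 1168.9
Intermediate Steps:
-146*(1/(-125 + (-44 - 1*(-8))) + (1 - 3*3)) = -146*(1/(-125 + (-44 + 8)) + (1 - 9)) = -146*(1/(-125 - 36) - 8) = -146*(1/(-161) - 8) = -146*(-1/161 - 8) = -146*(-1289/161) = 188194/161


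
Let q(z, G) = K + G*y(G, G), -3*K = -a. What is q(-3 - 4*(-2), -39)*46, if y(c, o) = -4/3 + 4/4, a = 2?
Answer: 1886/3 ≈ 628.67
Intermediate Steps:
y(c, o) = -⅓ (y(c, o) = -4*⅓ + 4*(¼) = -4/3 + 1 = -⅓)
K = ⅔ (K = -(-1)*2/3 = -⅓*(-2) = ⅔ ≈ 0.66667)
q(z, G) = ⅔ - G/3 (q(z, G) = ⅔ + G*(-⅓) = ⅔ - G/3)
q(-3 - 4*(-2), -39)*46 = (⅔ - ⅓*(-39))*46 = (⅔ + 13)*46 = (41/3)*46 = 1886/3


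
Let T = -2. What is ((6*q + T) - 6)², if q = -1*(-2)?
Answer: 16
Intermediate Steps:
q = 2
((6*q + T) - 6)² = ((6*2 - 2) - 6)² = ((12 - 2) - 6)² = (10 - 6)² = 4² = 16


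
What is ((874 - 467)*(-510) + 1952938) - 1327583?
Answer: 417785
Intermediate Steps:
((874 - 467)*(-510) + 1952938) - 1327583 = (407*(-510) + 1952938) - 1327583 = (-207570 + 1952938) - 1327583 = 1745368 - 1327583 = 417785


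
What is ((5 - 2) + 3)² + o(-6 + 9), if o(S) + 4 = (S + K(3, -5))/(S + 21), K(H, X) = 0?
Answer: 257/8 ≈ 32.125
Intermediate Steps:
o(S) = -4 + S/(21 + S) (o(S) = -4 + (S + 0)/(S + 21) = -4 + S/(21 + S))
((5 - 2) + 3)² + o(-6 + 9) = ((5 - 2) + 3)² + 3*(-28 - (-6 + 9))/(21 + (-6 + 9)) = (3 + 3)² + 3*(-28 - 1*3)/(21 + 3) = 6² + 3*(-28 - 3)/24 = 36 + 3*(1/24)*(-31) = 36 - 31/8 = 257/8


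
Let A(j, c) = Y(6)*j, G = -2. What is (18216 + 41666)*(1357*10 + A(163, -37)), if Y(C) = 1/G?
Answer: 807718357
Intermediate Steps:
Y(C) = -½ (Y(C) = 1/(-2) = -½)
A(j, c) = -j/2
(18216 + 41666)*(1357*10 + A(163, -37)) = (18216 + 41666)*(1357*10 - ½*163) = 59882*(13570 - 163/2) = 59882*(26977/2) = 807718357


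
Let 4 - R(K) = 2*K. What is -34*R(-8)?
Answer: -680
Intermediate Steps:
R(K) = 4 - 2*K
-34*R(-8) = -34*(4 - 2*(-8)) = -34*(4 + 16) = -34*20 = -680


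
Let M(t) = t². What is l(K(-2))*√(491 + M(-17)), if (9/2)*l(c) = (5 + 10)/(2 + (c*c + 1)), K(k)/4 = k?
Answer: 20*√195/201 ≈ 1.3895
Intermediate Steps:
K(k) = 4*k
l(c) = 10/(3*(3 + c²)) (l(c) = 2*((5 + 10)/(2 + (c*c + 1)))/9 = 2*(15/(2 + (c² + 1)))/9 = 2*(15/(2 + (1 + c²)))/9 = 2*(15/(3 + c²))/9 = 10/(3*(3 + c²)))
l(K(-2))*√(491 + M(-17)) = (10/(3*(3 + (4*(-2))²)))*√(491 + (-17)²) = (10/(3*(3 + (-8)²)))*√(491 + 289) = (10/(3*(3 + 64)))*√780 = ((10/3)/67)*(2*√195) = ((10/3)*(1/67))*(2*√195) = 10*(2*√195)/201 = 20*√195/201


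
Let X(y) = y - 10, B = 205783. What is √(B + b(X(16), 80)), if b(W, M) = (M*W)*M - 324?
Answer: √243859 ≈ 493.82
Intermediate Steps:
X(y) = -10 + y
b(W, M) = -324 + W*M² (b(W, M) = W*M² - 324 = -324 + W*M²)
√(B + b(X(16), 80)) = √(205783 + (-324 + (-10 + 16)*80²)) = √(205783 + (-324 + 6*6400)) = √(205783 + (-324 + 38400)) = √(205783 + 38076) = √243859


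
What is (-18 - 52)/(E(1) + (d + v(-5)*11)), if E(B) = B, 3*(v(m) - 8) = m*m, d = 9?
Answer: -210/569 ≈ -0.36907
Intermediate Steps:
v(m) = 8 + m**2/3 (v(m) = 8 + (m*m)/3 = 8 + m**2/3)
(-18 - 52)/(E(1) + (d + v(-5)*11)) = (-18 - 52)/(1 + (9 + (8 + (1/3)*(-5)**2)*11)) = -70/(1 + (9 + (8 + (1/3)*25)*11)) = -70/(1 + (9 + (8 + 25/3)*11)) = -70/(1 + (9 + (49/3)*11)) = -70/(1 + (9 + 539/3)) = -70/(1 + 566/3) = -70/569/3 = -70*3/569 = -210/569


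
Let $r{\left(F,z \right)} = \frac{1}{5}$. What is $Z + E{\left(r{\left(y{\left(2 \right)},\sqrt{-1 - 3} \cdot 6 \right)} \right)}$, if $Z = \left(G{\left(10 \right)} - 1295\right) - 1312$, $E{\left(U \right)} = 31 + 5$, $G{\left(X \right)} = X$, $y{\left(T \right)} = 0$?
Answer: $-2561$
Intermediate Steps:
$r{\left(F,z \right)} = \frac{1}{5}$
$E{\left(U \right)} = 36$
$Z = -2597$ ($Z = \left(10 - 1295\right) - 1312 = -1285 - 1312 = -2597$)
$Z + E{\left(r{\left(y{\left(2 \right)},\sqrt{-1 - 3} \cdot 6 \right)} \right)} = -2597 + 36 = -2561$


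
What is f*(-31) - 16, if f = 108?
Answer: -3364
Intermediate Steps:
f*(-31) - 16 = 108*(-31) - 16 = -3348 - 16 = -3364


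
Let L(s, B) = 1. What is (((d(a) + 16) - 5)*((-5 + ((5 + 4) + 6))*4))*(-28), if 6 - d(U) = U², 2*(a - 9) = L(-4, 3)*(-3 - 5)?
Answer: 8960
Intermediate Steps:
a = 5 (a = 9 + (1*(-3 - 5))/2 = 9 + (1*(-8))/2 = 9 + (½)*(-8) = 9 - 4 = 5)
d(U) = 6 - U²
(((d(a) + 16) - 5)*((-5 + ((5 + 4) + 6))*4))*(-28) = ((((6 - 1*5²) + 16) - 5)*((-5 + ((5 + 4) + 6))*4))*(-28) = ((((6 - 1*25) + 16) - 5)*((-5 + (9 + 6))*4))*(-28) = ((((6 - 25) + 16) - 5)*((-5 + 15)*4))*(-28) = (((-19 + 16) - 5)*(10*4))*(-28) = ((-3 - 5)*40)*(-28) = -8*40*(-28) = -320*(-28) = 8960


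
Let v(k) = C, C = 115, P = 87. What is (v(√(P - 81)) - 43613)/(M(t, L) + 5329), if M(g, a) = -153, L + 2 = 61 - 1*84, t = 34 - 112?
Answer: -21749/2588 ≈ -8.4038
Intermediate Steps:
t = -78
L = -25 (L = -2 + (61 - 1*84) = -2 + (61 - 84) = -2 - 23 = -25)
v(k) = 115
(v(√(P - 81)) - 43613)/(M(t, L) + 5329) = (115 - 43613)/(-153 + 5329) = -43498/5176 = -43498*1/5176 = -21749/2588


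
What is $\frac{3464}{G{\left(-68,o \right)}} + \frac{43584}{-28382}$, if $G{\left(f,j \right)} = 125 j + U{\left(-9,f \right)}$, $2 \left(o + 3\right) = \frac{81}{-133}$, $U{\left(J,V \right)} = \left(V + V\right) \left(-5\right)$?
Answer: $\frac{11528587024}{1007631955} \approx 11.441$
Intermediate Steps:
$U{\left(J,V \right)} = - 10 V$ ($U{\left(J,V \right)} = 2 V \left(-5\right) = - 10 V$)
$o = - \frac{879}{266}$ ($o = -3 + \frac{81 \frac{1}{-133}}{2} = -3 + \frac{81 \left(- \frac{1}{133}\right)}{2} = -3 + \frac{1}{2} \left(- \frac{81}{133}\right) = -3 - \frac{81}{266} = - \frac{879}{266} \approx -3.3045$)
$G{\left(f,j \right)} = - 10 f + 125 j$ ($G{\left(f,j \right)} = 125 j - 10 f = - 10 f + 125 j$)
$\frac{3464}{G{\left(-68,o \right)}} + \frac{43584}{-28382} = \frac{3464}{\left(-10\right) \left(-68\right) + 125 \left(- \frac{879}{266}\right)} + \frac{43584}{-28382} = \frac{3464}{680 - \frac{109875}{266}} + 43584 \left(- \frac{1}{28382}\right) = \frac{3464}{\frac{71005}{266}} - \frac{21792}{14191} = 3464 \cdot \frac{266}{71005} - \frac{21792}{14191} = \frac{921424}{71005} - \frac{21792}{14191} = \frac{11528587024}{1007631955}$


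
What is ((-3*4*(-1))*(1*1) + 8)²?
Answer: 400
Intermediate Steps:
((-3*4*(-1))*(1*1) + 8)² = (-12*(-1)*1 + 8)² = (12*1 + 8)² = (12 + 8)² = 20² = 400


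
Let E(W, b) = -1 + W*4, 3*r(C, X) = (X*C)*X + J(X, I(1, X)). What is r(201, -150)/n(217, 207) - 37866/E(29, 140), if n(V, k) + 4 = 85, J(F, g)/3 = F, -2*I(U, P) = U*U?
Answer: 56759368/3105 ≈ 18280.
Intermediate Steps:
I(U, P) = -U²/2 (I(U, P) = -U*U/2 = -U²/2)
J(F, g) = 3*F
r(C, X) = X + C*X²/3 (r(C, X) = ((X*C)*X + 3*X)/3 = ((C*X)*X + 3*X)/3 = (C*X² + 3*X)/3 = (3*X + C*X²)/3 = X + C*X²/3)
n(V, k) = 81 (n(V, k) = -4 + 85 = 81)
E(W, b) = -1 + 4*W
r(201, -150)/n(217, 207) - 37866/E(29, 140) = ((⅓)*(-150)*(3 + 201*(-150)))/81 - 37866/(-1 + 4*29) = ((⅓)*(-150)*(3 - 30150))*(1/81) - 37866/(-1 + 116) = ((⅓)*(-150)*(-30147))*(1/81) - 37866/115 = 1507350*(1/81) - 37866*1/115 = 502450/27 - 37866/115 = 56759368/3105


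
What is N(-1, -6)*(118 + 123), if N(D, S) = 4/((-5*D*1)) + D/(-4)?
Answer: 5061/20 ≈ 253.05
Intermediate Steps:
N(D, S) = -4/(5*D) - D/4 (N(D, S) = 4/((-5*D)) + D*(-¼) = 4*(-1/(5*D)) - D/4 = -4/(5*D) - D/4)
N(-1, -6)*(118 + 123) = (-⅘/(-1) - ¼*(-1))*(118 + 123) = (-⅘*(-1) + ¼)*241 = (⅘ + ¼)*241 = (21/20)*241 = 5061/20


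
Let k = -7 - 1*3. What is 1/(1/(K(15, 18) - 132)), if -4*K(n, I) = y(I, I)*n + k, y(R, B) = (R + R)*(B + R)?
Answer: -9979/2 ≈ -4989.5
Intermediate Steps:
y(R, B) = 2*R*(B + R) (y(R, B) = (2*R)*(B + R) = 2*R*(B + R))
k = -10 (k = -7 - 3 = -10)
K(n, I) = 5/2 - n*I² (K(n, I) = -((2*I*(I + I))*n - 10)/4 = -((2*I*(2*I))*n - 10)/4 = -((4*I²)*n - 10)/4 = -(4*n*I² - 10)/4 = -(-10 + 4*n*I²)/4 = 5/2 - n*I²)
1/(1/(K(15, 18) - 132)) = 1/(1/((5/2 - 1*15*18²) - 132)) = 1/(1/((5/2 - 1*15*324) - 132)) = 1/(1/((5/2 - 4860) - 132)) = 1/(1/(-9715/2 - 132)) = 1/(1/(-9979/2)) = 1/(-2/9979) = -9979/2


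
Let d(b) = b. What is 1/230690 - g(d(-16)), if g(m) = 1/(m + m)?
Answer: 115361/3691040 ≈ 0.031254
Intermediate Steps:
g(m) = 1/(2*m)
1/230690 - g(d(-16)) = 1/230690 - 1/(2*(-16)) = 1/230690 - (-1)/(2*16) = 1/230690 - 1*(-1/32) = 1/230690 + 1/32 = 115361/3691040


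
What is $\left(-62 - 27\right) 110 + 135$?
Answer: $-9655$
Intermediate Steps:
$\left(-62 - 27\right) 110 + 135 = \left(-89\right) 110 + 135 = -9790 + 135 = -9655$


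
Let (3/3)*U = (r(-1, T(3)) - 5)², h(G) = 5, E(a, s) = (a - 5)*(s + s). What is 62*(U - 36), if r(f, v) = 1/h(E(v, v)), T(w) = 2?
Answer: -20088/25 ≈ -803.52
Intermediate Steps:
E(a, s) = 2*s*(-5 + a) (E(a, s) = (-5 + a)*(2*s) = 2*s*(-5 + a))
r(f, v) = ⅕ (r(f, v) = 1/5 = ⅕)
U = 576/25 (U = (⅕ - 5)² = (-24/5)² = 576/25 ≈ 23.040)
62*(U - 36) = 62*(576/25 - 36) = 62*(-324/25) = -20088/25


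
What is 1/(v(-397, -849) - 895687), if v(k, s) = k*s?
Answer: -1/558634 ≈ -1.7901e-6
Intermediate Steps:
1/(v(-397, -849) - 895687) = 1/(-397*(-849) - 895687) = 1/(337053 - 895687) = 1/(-558634) = -1/558634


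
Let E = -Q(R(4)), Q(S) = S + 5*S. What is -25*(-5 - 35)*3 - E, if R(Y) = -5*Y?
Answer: 2880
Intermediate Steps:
Q(S) = 6*S
E = 120 (E = -6*(-5*4) = -6*(-20) = -1*(-120) = 120)
-25*(-5 - 35)*3 - E = -25*(-5 - 35)*3 - 1*120 = -25*(-40)*3 - 120 = 1000*3 - 120 = 3000 - 120 = 2880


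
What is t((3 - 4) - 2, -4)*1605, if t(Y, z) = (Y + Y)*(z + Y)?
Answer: 67410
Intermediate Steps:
t(Y, z) = 2*Y*(Y + z) (t(Y, z) = (2*Y)*(Y + z) = 2*Y*(Y + z))
t((3 - 4) - 2, -4)*1605 = (2*((3 - 4) - 2)*(((3 - 4) - 2) - 4))*1605 = (2*(-1 - 2)*((-1 - 2) - 4))*1605 = (2*(-3)*(-3 - 4))*1605 = (2*(-3)*(-7))*1605 = 42*1605 = 67410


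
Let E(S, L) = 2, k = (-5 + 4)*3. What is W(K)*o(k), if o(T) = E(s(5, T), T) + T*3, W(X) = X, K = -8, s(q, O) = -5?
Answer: 56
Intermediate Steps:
k = -3 (k = -1*3 = -3)
o(T) = 2 + 3*T (o(T) = 2 + T*3 = 2 + 3*T)
W(K)*o(k) = -8*(2 + 3*(-3)) = -8*(2 - 9) = -8*(-7) = 56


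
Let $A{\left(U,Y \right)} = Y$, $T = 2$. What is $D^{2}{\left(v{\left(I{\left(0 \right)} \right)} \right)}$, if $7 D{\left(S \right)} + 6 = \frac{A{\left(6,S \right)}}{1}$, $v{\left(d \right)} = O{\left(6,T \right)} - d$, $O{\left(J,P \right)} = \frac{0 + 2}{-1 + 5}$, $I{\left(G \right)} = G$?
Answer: $\frac{121}{196} \approx 0.61735$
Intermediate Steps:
$O{\left(J,P \right)} = \frac{1}{2}$ ($O{\left(J,P \right)} = \frac{2}{4} = 2 \cdot \frac{1}{4} = \frac{1}{2}$)
$v{\left(d \right)} = \frac{1}{2} - d$
$D{\left(S \right)} = - \frac{6}{7} + \frac{S}{7}$ ($D{\left(S \right)} = - \frac{6}{7} + \frac{S 1^{-1}}{7} = - \frac{6}{7} + \frac{S 1}{7} = - \frac{6}{7} + \frac{S}{7}$)
$D^{2}{\left(v{\left(I{\left(0 \right)} \right)} \right)} = \left(- \frac{6}{7} + \frac{\frac{1}{2} - 0}{7}\right)^{2} = \left(- \frac{6}{7} + \frac{\frac{1}{2} + 0}{7}\right)^{2} = \left(- \frac{6}{7} + \frac{1}{7} \cdot \frac{1}{2}\right)^{2} = \left(- \frac{6}{7} + \frac{1}{14}\right)^{2} = \left(- \frac{11}{14}\right)^{2} = \frac{121}{196}$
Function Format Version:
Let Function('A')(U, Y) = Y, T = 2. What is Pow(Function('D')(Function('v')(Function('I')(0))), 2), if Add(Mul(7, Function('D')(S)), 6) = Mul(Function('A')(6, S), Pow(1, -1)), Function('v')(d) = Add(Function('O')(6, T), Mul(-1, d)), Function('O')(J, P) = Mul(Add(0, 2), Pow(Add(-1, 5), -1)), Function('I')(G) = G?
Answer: Rational(121, 196) ≈ 0.61735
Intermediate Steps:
Function('O')(J, P) = Rational(1, 2) (Function('O')(J, P) = Mul(2, Pow(4, -1)) = Mul(2, Rational(1, 4)) = Rational(1, 2))
Function('v')(d) = Add(Rational(1, 2), Mul(-1, d))
Function('D')(S) = Add(Rational(-6, 7), Mul(Rational(1, 7), S)) (Function('D')(S) = Add(Rational(-6, 7), Mul(Rational(1, 7), Mul(S, Pow(1, -1)))) = Add(Rational(-6, 7), Mul(Rational(1, 7), Mul(S, 1))) = Add(Rational(-6, 7), Mul(Rational(1, 7), S)))
Pow(Function('D')(Function('v')(Function('I')(0))), 2) = Pow(Add(Rational(-6, 7), Mul(Rational(1, 7), Add(Rational(1, 2), Mul(-1, 0)))), 2) = Pow(Add(Rational(-6, 7), Mul(Rational(1, 7), Add(Rational(1, 2), 0))), 2) = Pow(Add(Rational(-6, 7), Mul(Rational(1, 7), Rational(1, 2))), 2) = Pow(Add(Rational(-6, 7), Rational(1, 14)), 2) = Pow(Rational(-11, 14), 2) = Rational(121, 196)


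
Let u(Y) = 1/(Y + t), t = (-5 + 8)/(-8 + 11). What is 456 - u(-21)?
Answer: 9121/20 ≈ 456.05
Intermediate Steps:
t = 1 (t = 3/3 = 3*(⅓) = 1)
u(Y) = 1/(1 + Y) (u(Y) = 1/(Y + 1) = 1/(1 + Y))
456 - u(-21) = 456 - 1/(1 - 21) = 456 - 1/(-20) = 456 - 1*(-1/20) = 456 + 1/20 = 9121/20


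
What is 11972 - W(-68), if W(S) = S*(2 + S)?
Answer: 7484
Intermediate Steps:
11972 - W(-68) = 11972 - (-68)*(2 - 68) = 11972 - (-68)*(-66) = 11972 - 1*4488 = 11972 - 4488 = 7484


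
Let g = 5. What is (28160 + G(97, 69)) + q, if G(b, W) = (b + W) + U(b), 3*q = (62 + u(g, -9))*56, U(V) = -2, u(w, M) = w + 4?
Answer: 88948/3 ≈ 29649.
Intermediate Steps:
u(w, M) = 4 + w
q = 3976/3 (q = ((62 + (4 + 5))*56)/3 = ((62 + 9)*56)/3 = (71*56)/3 = (⅓)*3976 = 3976/3 ≈ 1325.3)
G(b, W) = -2 + W + b (G(b, W) = (b + W) - 2 = (W + b) - 2 = -2 + W + b)
(28160 + G(97, 69)) + q = (28160 + (-2 + 69 + 97)) + 3976/3 = (28160 + 164) + 3976/3 = 28324 + 3976/3 = 88948/3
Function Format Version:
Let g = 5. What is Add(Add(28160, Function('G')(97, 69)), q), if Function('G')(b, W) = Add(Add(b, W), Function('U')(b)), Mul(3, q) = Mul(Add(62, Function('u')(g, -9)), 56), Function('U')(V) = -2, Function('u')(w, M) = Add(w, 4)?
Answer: Rational(88948, 3) ≈ 29649.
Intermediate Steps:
Function('u')(w, M) = Add(4, w)
q = Rational(3976, 3) (q = Mul(Rational(1, 3), Mul(Add(62, Add(4, 5)), 56)) = Mul(Rational(1, 3), Mul(Add(62, 9), 56)) = Mul(Rational(1, 3), Mul(71, 56)) = Mul(Rational(1, 3), 3976) = Rational(3976, 3) ≈ 1325.3)
Function('G')(b, W) = Add(-2, W, b) (Function('G')(b, W) = Add(Add(b, W), -2) = Add(Add(W, b), -2) = Add(-2, W, b))
Add(Add(28160, Function('G')(97, 69)), q) = Add(Add(28160, Add(-2, 69, 97)), Rational(3976, 3)) = Add(Add(28160, 164), Rational(3976, 3)) = Add(28324, Rational(3976, 3)) = Rational(88948, 3)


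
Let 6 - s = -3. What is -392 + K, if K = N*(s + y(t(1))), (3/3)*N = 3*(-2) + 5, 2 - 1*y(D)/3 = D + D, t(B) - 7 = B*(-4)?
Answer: -389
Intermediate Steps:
s = 9 (s = 6 - 1*(-3) = 6 + 3 = 9)
t(B) = 7 - 4*B (t(B) = 7 + B*(-4) = 7 - 4*B)
y(D) = 6 - 6*D (y(D) = 6 - 3*(D + D) = 6 - 6*D)
N = -1 (N = 3*(-2) + 5 = -6 + 5 = -1)
K = 3 (K = -(9 + (6 - 6*(7 - 4*1))) = -(9 + (6 - 6*(7 - 4))) = -(9 + (6 - 6*3)) = -(9 + (6 - 18)) = -(9 - 12) = -1*(-3) = 3)
-392 + K = -392 + 3 = -389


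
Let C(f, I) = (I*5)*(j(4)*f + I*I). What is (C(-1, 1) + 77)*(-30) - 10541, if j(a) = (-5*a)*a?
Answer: -25001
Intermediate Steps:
j(a) = -5*a²
C(f, I) = 5*I*(I² - 80*f) (C(f, I) = (I*5)*((-5*4²)*f + I*I) = (5*I)*((-5*16)*f + I²) = (5*I)*(-80*f + I²) = (5*I)*(I² - 80*f) = 5*I*(I² - 80*f))
(C(-1, 1) + 77)*(-30) - 10541 = (5*1*(1² - 80*(-1)) + 77)*(-30) - 10541 = (5*1*(1 + 80) + 77)*(-30) - 10541 = (5*1*81 + 77)*(-30) - 10541 = (405 + 77)*(-30) - 10541 = 482*(-30) - 10541 = -14460 - 10541 = -25001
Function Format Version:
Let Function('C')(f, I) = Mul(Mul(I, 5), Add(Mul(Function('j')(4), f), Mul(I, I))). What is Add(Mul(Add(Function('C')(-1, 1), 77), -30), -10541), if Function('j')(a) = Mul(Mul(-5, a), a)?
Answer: -25001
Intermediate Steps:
Function('j')(a) = Mul(-5, Pow(a, 2))
Function('C')(f, I) = Mul(5, I, Add(Pow(I, 2), Mul(-80, f))) (Function('C')(f, I) = Mul(Mul(I, 5), Add(Mul(Mul(-5, Pow(4, 2)), f), Mul(I, I))) = Mul(Mul(5, I), Add(Mul(Mul(-5, 16), f), Pow(I, 2))) = Mul(Mul(5, I), Add(Mul(-80, f), Pow(I, 2))) = Mul(Mul(5, I), Add(Pow(I, 2), Mul(-80, f))) = Mul(5, I, Add(Pow(I, 2), Mul(-80, f))))
Add(Mul(Add(Function('C')(-1, 1), 77), -30), -10541) = Add(Mul(Add(Mul(5, 1, Add(Pow(1, 2), Mul(-80, -1))), 77), -30), -10541) = Add(Mul(Add(Mul(5, 1, Add(1, 80)), 77), -30), -10541) = Add(Mul(Add(Mul(5, 1, 81), 77), -30), -10541) = Add(Mul(Add(405, 77), -30), -10541) = Add(Mul(482, -30), -10541) = Add(-14460, -10541) = -25001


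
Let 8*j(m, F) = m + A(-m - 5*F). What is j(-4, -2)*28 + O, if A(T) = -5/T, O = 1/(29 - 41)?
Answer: -46/3 ≈ -15.333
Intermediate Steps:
O = -1/12 (O = 1/(-12) = -1/12 ≈ -0.083333)
j(m, F) = -5/(8*(-m - 5*F)) + m/8 (j(m, F) = (m - 5/(-m - 5*F))/8 = -5/(8*(-m - 5*F)) + m/8)
j(-4, -2)*28 + O = ((5 - 4*(-4 + 5*(-2)))/(8*(-4 + 5*(-2))))*28 - 1/12 = ((5 - 4*(-4 - 10))/(8*(-4 - 10)))*28 - 1/12 = ((⅛)*(5 - 4*(-14))/(-14))*28 - 1/12 = ((⅛)*(-1/14)*(5 + 56))*28 - 1/12 = ((⅛)*(-1/14)*61)*28 - 1/12 = -61/112*28 - 1/12 = -61/4 - 1/12 = -46/3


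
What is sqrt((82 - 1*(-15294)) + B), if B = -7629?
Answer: sqrt(7747) ≈ 88.017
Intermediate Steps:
sqrt((82 - 1*(-15294)) + B) = sqrt((82 - 1*(-15294)) - 7629) = sqrt((82 + 15294) - 7629) = sqrt(15376 - 7629) = sqrt(7747)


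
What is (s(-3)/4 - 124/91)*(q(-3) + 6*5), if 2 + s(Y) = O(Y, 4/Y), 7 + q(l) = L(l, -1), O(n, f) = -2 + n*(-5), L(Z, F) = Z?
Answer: 2525/91 ≈ 27.747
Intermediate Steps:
O(n, f) = -2 - 5*n
q(l) = -7 + l
s(Y) = -4 - 5*Y (s(Y) = -2 + (-2 - 5*Y) = -4 - 5*Y)
(s(-3)/4 - 124/91)*(q(-3) + 6*5) = ((-4 - 5*(-3))/4 - 124/91)*((-7 - 3) + 6*5) = ((-4 + 15)*(¼) - 124*1/91)*(-10 + 30) = (11*(¼) - 124/91)*20 = (11/4 - 124/91)*20 = (505/364)*20 = 2525/91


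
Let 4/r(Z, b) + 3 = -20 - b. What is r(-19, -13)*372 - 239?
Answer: -1939/5 ≈ -387.80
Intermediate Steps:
r(Z, b) = 4/(-23 - b) (r(Z, b) = 4/(-3 + (-20 - b)) = 4/(-23 - b))
r(-19, -13)*372 - 239 = -4/(23 - 13)*372 - 239 = -4/10*372 - 239 = -4*1/10*372 - 239 = -2/5*372 - 239 = -744/5 - 239 = -1939/5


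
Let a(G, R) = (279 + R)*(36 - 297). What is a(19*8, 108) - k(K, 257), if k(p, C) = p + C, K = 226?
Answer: -101490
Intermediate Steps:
k(p, C) = C + p
a(G, R) = -72819 - 261*R (a(G, R) = (279 + R)*(-261) = -72819 - 261*R)
a(19*8, 108) - k(K, 257) = (-72819 - 261*108) - (257 + 226) = (-72819 - 28188) - 1*483 = -101007 - 483 = -101490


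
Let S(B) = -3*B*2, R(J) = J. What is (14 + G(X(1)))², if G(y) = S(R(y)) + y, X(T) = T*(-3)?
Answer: 841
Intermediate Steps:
X(T) = -3*T
S(B) = -6*B
G(y) = -5*y (G(y) = -6*y + y = -5*y)
(14 + G(X(1)))² = (14 - (-15))² = (14 - 5*(-3))² = (14 + 15)² = 29² = 841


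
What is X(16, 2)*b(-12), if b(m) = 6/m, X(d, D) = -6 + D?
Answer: 2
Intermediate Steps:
X(16, 2)*b(-12) = (-6 + 2)*(6/(-12)) = -24*(-1)/12 = -4*(-½) = 2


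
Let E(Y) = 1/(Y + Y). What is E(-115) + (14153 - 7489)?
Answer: 1532719/230 ≈ 6664.0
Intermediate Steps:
E(Y) = 1/(2*Y)
E(-115) + (14153 - 7489) = (½)/(-115) + (14153 - 7489) = (½)*(-1/115) + 6664 = -1/230 + 6664 = 1532719/230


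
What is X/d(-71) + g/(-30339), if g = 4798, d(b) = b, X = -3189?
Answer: 96410413/2154069 ≈ 44.757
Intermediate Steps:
X/d(-71) + g/(-30339) = -3189/(-71) + 4798/(-30339) = -3189*(-1/71) + 4798*(-1/30339) = 3189/71 - 4798/30339 = 96410413/2154069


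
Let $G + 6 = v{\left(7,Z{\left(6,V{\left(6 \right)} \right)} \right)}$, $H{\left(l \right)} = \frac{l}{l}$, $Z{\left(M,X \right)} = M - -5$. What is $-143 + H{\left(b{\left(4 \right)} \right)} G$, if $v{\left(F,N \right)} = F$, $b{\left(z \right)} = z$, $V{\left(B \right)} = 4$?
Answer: $-142$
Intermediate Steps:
$Z{\left(M,X \right)} = 5 + M$ ($Z{\left(M,X \right)} = M + 5 = 5 + M$)
$H{\left(l \right)} = 1$
$G = 1$ ($G = -6 + 7 = 1$)
$-143 + H{\left(b{\left(4 \right)} \right)} G = -143 + 1 \cdot 1 = -143 + 1 = -142$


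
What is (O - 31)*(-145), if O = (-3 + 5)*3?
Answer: 3625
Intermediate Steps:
O = 6 (O = 2*3 = 6)
(O - 31)*(-145) = (6 - 31)*(-145) = -25*(-145) = 3625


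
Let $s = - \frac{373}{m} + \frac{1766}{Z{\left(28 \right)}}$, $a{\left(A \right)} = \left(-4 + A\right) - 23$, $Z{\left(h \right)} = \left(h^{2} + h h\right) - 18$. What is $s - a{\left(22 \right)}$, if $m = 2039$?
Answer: $\frac{9412487}{1580225} \approx 5.9564$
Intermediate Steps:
$Z{\left(h \right)} = -18 + 2 h^{2}$ ($Z{\left(h \right)} = \left(h^{2} + h^{2}\right) - 18 = 2 h^{2} - 18 = -18 + 2 h^{2}$)
$a{\left(A \right)} = -27 + A$
$s = \frac{1511362}{1580225}$ ($s = - \frac{373}{2039} + \frac{1766}{-18 + 2 \cdot 28^{2}} = \left(-373\right) \frac{1}{2039} + \frac{1766}{-18 + 2 \cdot 784} = - \frac{373}{2039} + \frac{1766}{-18 + 1568} = - \frac{373}{2039} + \frac{1766}{1550} = - \frac{373}{2039} + 1766 \cdot \frac{1}{1550} = - \frac{373}{2039} + \frac{883}{775} = \frac{1511362}{1580225} \approx 0.95642$)
$s - a{\left(22 \right)} = \frac{1511362}{1580225} - \left(-27 + 22\right) = \frac{1511362}{1580225} - -5 = \frac{1511362}{1580225} + 5 = \frac{9412487}{1580225}$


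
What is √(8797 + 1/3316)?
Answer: √24182637137/1658 ≈ 93.792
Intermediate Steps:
√(8797 + 1/3316) = √(29170853/3316) = √24182637137/1658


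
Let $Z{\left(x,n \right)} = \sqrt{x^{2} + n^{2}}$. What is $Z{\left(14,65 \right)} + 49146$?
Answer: $49146 + \sqrt{4421} \approx 49213.0$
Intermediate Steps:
$Z{\left(x,n \right)} = \sqrt{n^{2} + x^{2}}$
$Z{\left(14,65 \right)} + 49146 = \sqrt{65^{2} + 14^{2}} + 49146 = \sqrt{4225 + 196} + 49146 = \sqrt{4421} + 49146 = 49146 + \sqrt{4421}$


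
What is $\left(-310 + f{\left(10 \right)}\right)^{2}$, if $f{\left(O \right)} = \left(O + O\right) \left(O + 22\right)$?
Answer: $108900$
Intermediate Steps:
$f{\left(O \right)} = 2 O \left(22 + O\right)$
$\left(-310 + f{\left(10 \right)}\right)^{2} = \left(-310 + 2 \cdot 10 \left(22 + 10\right)\right)^{2} = \left(-310 + 2 \cdot 10 \cdot 32\right)^{2} = \left(-310 + 640\right)^{2} = 330^{2} = 108900$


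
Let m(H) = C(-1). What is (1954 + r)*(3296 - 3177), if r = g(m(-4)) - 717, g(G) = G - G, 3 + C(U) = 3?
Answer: 147203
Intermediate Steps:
C(U) = 0 (C(U) = -3 + 3 = 0)
m(H) = 0
g(G) = 0
r = -717 (r = 0 - 717 = -717)
(1954 + r)*(3296 - 3177) = (1954 - 717)*(3296 - 3177) = 1237*119 = 147203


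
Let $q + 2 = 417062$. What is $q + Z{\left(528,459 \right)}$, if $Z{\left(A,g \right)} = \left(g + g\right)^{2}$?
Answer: $1259784$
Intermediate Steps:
$q = 417060$ ($q = -2 + 417062 = 417060$)
$Z{\left(A,g \right)} = 4 g^{2}$ ($Z{\left(A,g \right)} = \left(2 g\right)^{2} = 4 g^{2}$)
$q + Z{\left(528,459 \right)} = 417060 + 4 \cdot 459^{2} = 417060 + 4 \cdot 210681 = 417060 + 842724 = 1259784$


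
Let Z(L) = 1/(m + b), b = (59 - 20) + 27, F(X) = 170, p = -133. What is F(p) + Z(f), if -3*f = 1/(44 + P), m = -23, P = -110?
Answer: 7311/43 ≈ 170.02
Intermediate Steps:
f = 1/198 (f = -1/(3*(44 - 110)) = -⅓/(-66) = -⅓*(-1/66) = 1/198 ≈ 0.0050505)
b = 66 (b = 39 + 27 = 66)
Z(L) = 1/43 (Z(L) = 1/(-23 + 66) = 1/43)
F(p) + Z(f) = 170 + 1/43 = 7311/43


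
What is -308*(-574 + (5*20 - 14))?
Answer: 150304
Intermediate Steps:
-308*(-574 + (5*20 - 14)) = -308*(-574 + (100 - 14)) = -308*(-574 + 86) = -308*(-488) = 150304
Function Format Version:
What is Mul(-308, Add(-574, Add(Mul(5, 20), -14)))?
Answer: 150304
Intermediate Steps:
Mul(-308, Add(-574, Add(Mul(5, 20), -14))) = Mul(-308, Add(-574, Add(100, -14))) = Mul(-308, Add(-574, 86)) = Mul(-308, -488) = 150304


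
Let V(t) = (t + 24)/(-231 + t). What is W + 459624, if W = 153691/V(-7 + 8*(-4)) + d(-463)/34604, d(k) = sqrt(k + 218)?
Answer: 3226062 + 7*I*sqrt(5)/34604 ≈ 3.2261e+6 + 0.00045233*I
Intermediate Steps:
d(k) = sqrt(218 + k)
V(t) = (24 + t)/(-231 + t)
W = 2766438 + 7*I*sqrt(5)/34604 (W = 153691/(((24 + (-7 + 8*(-4)))/(-231 + (-7 + 8*(-4))))) + sqrt(218 - 463)/34604 = 153691/(((24 + (-7 - 32))/(-231 + (-7 - 32)))) + sqrt(-245)*(1/34604) = 153691/(((24 - 39)/(-231 - 39))) + (7*I*sqrt(5))*(1/34604) = 153691/((-15/(-270))) + 7*I*sqrt(5)/34604 = 153691/((-1/270*(-15))) + 7*I*sqrt(5)/34604 = 153691/(1/18) + 7*I*sqrt(5)/34604 = 153691*18 + 7*I*sqrt(5)/34604 = 2766438 + 7*I*sqrt(5)/34604 ≈ 2.7664e+6 + 0.00045233*I)
W + 459624 = (2766438 + 7*I*sqrt(5)/34604) + 459624 = 3226062 + 7*I*sqrt(5)/34604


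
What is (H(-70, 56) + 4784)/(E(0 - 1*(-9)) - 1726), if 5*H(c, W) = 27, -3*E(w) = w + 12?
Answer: -23947/8665 ≈ -2.7636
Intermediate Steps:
E(w) = -4 - w/3 (E(w) = -(w + 12)/3 = -(12 + w)/3 = -4 - w/3)
H(c, W) = 27/5 (H(c, W) = (⅕)*27 = 27/5)
(H(-70, 56) + 4784)/(E(0 - 1*(-9)) - 1726) = (27/5 + 4784)/((-4 - (0 - 1*(-9))/3) - 1726) = 23947/(5*((-4 - (0 + 9)/3) - 1726)) = 23947/(5*((-4 - ⅓*9) - 1726)) = 23947/(5*((-4 - 3) - 1726)) = 23947/(5*(-7 - 1726)) = (23947/5)/(-1733) = (23947/5)*(-1/1733) = -23947/8665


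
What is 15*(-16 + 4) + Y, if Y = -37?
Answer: -217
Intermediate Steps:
15*(-16 + 4) + Y = 15*(-16 + 4) - 37 = 15*(-12) - 37 = -180 - 37 = -217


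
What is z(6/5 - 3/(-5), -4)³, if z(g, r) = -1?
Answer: -1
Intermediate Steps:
z(6/5 - 3/(-5), -4)³ = (-1)³ = -1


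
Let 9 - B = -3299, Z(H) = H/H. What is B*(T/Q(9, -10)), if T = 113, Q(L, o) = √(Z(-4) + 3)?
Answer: 186902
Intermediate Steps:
Z(H) = 1
Q(L, o) = 2 (Q(L, o) = √(1 + 3) = √4 = 2)
B = 3308 (B = 9 - 1*(-3299) = 9 + 3299 = 3308)
B*(T/Q(9, -10)) = 3308*(113/2) = 186902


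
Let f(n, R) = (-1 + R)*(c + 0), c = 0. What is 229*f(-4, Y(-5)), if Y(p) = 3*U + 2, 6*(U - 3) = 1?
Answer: 0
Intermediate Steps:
U = 19/6 (U = 3 + (1/6)*1 = 3 + 1/6 = 19/6 ≈ 3.1667)
Y(p) = 23/2 (Y(p) = 3*(19/6) + 2 = 19/2 + 2 = 23/2)
f(n, R) = 0 (f(n, R) = (-1 + R)*(0 + 0) = (-1 + R)*0 = 0)
229*f(-4, Y(-5)) = 229*0 = 0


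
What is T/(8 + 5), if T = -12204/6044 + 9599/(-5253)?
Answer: -30530992/103184679 ≈ -0.29589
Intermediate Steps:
T = -30530992/7937283 (T = -12204*1/6044 + 9599*(-1/5253) = -3051/1511 - 9599/5253 = -30530992/7937283 ≈ -3.8465)
T/(8 + 5) = -30530992/(7937283*(8 + 5)) = -30530992/7937283/13 = -30530992/7937283*1/13 = -30530992/103184679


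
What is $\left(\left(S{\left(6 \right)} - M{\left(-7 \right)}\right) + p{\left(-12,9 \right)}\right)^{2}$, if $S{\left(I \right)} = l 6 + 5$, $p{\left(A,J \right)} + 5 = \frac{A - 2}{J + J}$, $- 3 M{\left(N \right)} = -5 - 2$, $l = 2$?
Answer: $\frac{6400}{81} \approx 79.012$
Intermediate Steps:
$M{\left(N \right)} = \frac{7}{3}$ ($M{\left(N \right)} = - \frac{-5 - 2}{3} = \left(- \frac{1}{3}\right) \left(-7\right) = \frac{7}{3}$)
$p{\left(A,J \right)} = -5 + \frac{-2 + A}{2 J}$ ($p{\left(A,J \right)} = -5 + \frac{A - 2}{J + J} = -5 + \frac{-2 + A}{2 J}$)
$S{\left(I \right)} = 17$ ($S{\left(I \right)} = 2 \cdot 6 + 5 = 12 + 5 = 17$)
$\left(\left(S{\left(6 \right)} - M{\left(-7 \right)}\right) + p{\left(-12,9 \right)}\right)^{2} = \left(\left(17 - \frac{7}{3}\right) + \frac{-2 - 12 - 90}{2 \cdot 9}\right)^{2} = \left(\left(17 - \frac{7}{3}\right) + \frac{1}{2} \cdot \frac{1}{9} \left(-2 - 12 - 90\right)\right)^{2} = \left(\frac{44}{3} + \frac{1}{2} \cdot \frac{1}{9} \left(-104\right)\right)^{2} = \left(\frac{44}{3} - \frac{52}{9}\right)^{2} = \left(\frac{80}{9}\right)^{2} = \frac{6400}{81}$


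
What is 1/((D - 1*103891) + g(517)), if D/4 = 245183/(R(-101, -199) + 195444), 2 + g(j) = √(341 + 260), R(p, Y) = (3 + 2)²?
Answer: -3969365543334865/412369355823483500664 - 38208129961*√601/412369355823483500664 ≈ -9.6280e-6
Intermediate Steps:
R(p, Y) = 25 (R(p, Y) = 5² = 25)
g(j) = -2 + √601 (g(j) = -2 + √(341 + 260) = -2 + √601)
D = 980732/195469 (D = 4*(245183/(25 + 195444)) = 4*(245183/195469) = 980732/195469 ≈ 5.0173)
1/((D - 1*103891) + g(517)) = 1/((980732/195469 - 1*103891) + (-2 + √601)) = 1/((980732/195469 - 103891) + (-2 + √601)) = 1/(-20306489147/195469 + (-2 + √601)) = 1/(-20306880085/195469 + √601)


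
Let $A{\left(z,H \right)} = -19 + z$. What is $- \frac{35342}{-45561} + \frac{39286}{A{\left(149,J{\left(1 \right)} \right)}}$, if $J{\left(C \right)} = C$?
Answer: $\frac{69019381}{227805} \approx 302.98$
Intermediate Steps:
$- \frac{35342}{-45561} + \frac{39286}{A{\left(149,J{\left(1 \right)} \right)}} = - \frac{35342}{-45561} + \frac{39286}{-19 + 149} = \left(-35342\right) \left(- \frac{1}{45561}\right) + \frac{39286}{130} = \frac{35342}{45561} + 39286 \cdot \frac{1}{130} = \frac{35342}{45561} + \frac{1511}{5} = \frac{69019381}{227805}$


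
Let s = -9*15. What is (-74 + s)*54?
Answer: -11286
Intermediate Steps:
s = -135
(-74 + s)*54 = (-74 - 135)*54 = -209*54 = -11286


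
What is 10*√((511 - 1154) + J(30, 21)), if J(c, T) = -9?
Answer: 20*I*√163 ≈ 255.34*I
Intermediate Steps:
10*√((511 - 1154) + J(30, 21)) = 10*√((511 - 1154) - 9) = 10*√(-643 - 9) = 10*√(-652) = 10*(2*I*√163) = 20*I*√163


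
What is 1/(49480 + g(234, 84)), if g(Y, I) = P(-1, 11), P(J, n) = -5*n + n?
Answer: 1/49436 ≈ 2.0228e-5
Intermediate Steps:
P(J, n) = -4*n
g(Y, I) = -44 (g(Y, I) = -4*11 = -44)
1/(49480 + g(234, 84)) = 1/(49480 - 44) = 1/49436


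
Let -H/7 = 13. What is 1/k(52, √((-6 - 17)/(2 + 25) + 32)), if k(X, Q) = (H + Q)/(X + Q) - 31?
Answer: -788594/25849581 - 4147*√3/25849581 ≈ -0.030785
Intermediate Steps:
H = -91 (H = -7*13 = -91)
k(X, Q) = -31 + (-91 + Q)/(Q + X) (k(X, Q) = (-91 + Q)/(X + Q) - 31 = (-91 + Q)/(Q + X) - 31 = -31 + (-91 + Q)/(Q + X))
1/k(52, √((-6 - 17)/(2 + 25) + 32)) = 1/((-91 - 31*52 - 30*√((-6 - 17)/(2 + 25) + 32))/(√((-6 - 17)/(2 + 25) + 32) + 52)) = 1/((-91 - 1612 - 30*√(-23/27 + 32))/(√(-23/27 + 32) + 52)) = 1/((-91 - 1612 - 290*√3/3)/(√(841/27) + 52)) = 1/((-91 - 1612 - 290*√3/3)/(29*√3/9 + 52)) = 1/((-91 - 1612 - 290*√3/3)/(52 + 29*√3/9)) = 1/((-1703 - 290*√3/3)/(52 + 29*√3/9)) = (52 + 29*√3/9)/(-1703 - 290*√3/3)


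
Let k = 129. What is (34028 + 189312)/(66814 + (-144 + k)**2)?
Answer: 223340/67039 ≈ 3.3315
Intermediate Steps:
(34028 + 189312)/(66814 + (-144 + k)**2) = (34028 + 189312)/(66814 + (-144 + 129)**2) = 223340/(66814 + (-15)**2) = 223340/(66814 + 225) = 223340/67039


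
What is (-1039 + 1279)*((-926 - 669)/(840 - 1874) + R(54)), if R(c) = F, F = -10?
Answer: -95400/47 ≈ -2029.8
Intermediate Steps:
R(c) = -10
(-1039 + 1279)*((-926 - 669)/(840 - 1874) + R(54)) = (-1039 + 1279)*((-926 - 669)/(840 - 1874) - 10) = 240*(-1595/(-1034) - 10) = 240*(-1595*(-1/1034) - 10) = 240*(145/94 - 10) = 240*(-795/94) = -95400/47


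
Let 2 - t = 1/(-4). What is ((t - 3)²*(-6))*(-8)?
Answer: 27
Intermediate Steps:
t = 9/4 (t = 2 - 1/(-4) = 2 - 1*(-¼) = 2 + ¼ = 9/4 ≈ 2.2500)
((t - 3)²*(-6))*(-8) = ((9/4 - 3)²*(-6))*(-8) = ((-¾)²*(-6))*(-8) = ((9/16)*(-6))*(-8) = -27/8*(-8) = 27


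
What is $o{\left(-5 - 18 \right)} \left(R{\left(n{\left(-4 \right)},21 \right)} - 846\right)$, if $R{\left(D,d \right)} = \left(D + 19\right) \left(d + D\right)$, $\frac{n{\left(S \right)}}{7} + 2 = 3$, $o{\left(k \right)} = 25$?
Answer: $-2950$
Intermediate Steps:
$n{\left(S \right)} = 7$ ($n{\left(S \right)} = -14 + 7 \cdot 3 = -14 + 21 = 7$)
$R{\left(D,d \right)} = \left(19 + D\right) \left(D + d\right)$
$o{\left(-5 - 18 \right)} \left(R{\left(n{\left(-4 \right)},21 \right)} - 846\right) = 25 \left(\left(7^{2} + 19 \cdot 7 + 19 \cdot 21 + 7 \cdot 21\right) - 846\right) = 25 \left(\left(49 + 133 + 399 + 147\right) - 846\right) = 25 \left(728 - 846\right) = 25 \left(-118\right) = -2950$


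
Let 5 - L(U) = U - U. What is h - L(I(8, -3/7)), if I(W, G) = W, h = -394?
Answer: -399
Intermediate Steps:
L(U) = 5 (L(U) = 5 - (U - U) = 5 - 1*0 = 5 + 0 = 5)
h - L(I(8, -3/7)) = -394 - 1*5 = -394 - 5 = -399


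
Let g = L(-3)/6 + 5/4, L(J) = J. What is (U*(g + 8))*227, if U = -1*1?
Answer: -7945/4 ≈ -1986.3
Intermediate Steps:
U = -1
g = 3/4 (g = -3/6 + 5/4 = -3*1/6 + 5*(1/4) = -1/2 + 5/4 = 3/4 ≈ 0.75000)
(U*(g + 8))*227 = -(3/4 + 8)*227 = -1*35/4*227 = -35/4*227 = -7945/4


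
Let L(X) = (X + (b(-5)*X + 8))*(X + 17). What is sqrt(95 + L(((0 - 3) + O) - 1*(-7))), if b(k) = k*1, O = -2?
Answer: sqrt(95) ≈ 9.7468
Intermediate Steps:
b(k) = k
L(X) = (8 - 4*X)*(17 + X) (L(X) = (X + (-5*X + 8))*(X + 17) = (X + (8 - 5*X))*(17 + X) = (8 - 4*X)*(17 + X))
sqrt(95 + L(((0 - 3) + O) - 1*(-7))) = sqrt(95 + (136 - 60*(((0 - 3) - 2) - 1*(-7)) - 4*(((0 - 3) - 2) - 1*(-7))**2)) = sqrt(95 + (136 - 60*((-3 - 2) + 7) - 4*((-3 - 2) + 7)**2)) = sqrt(95 + (136 - 60*(-5 + 7) - 4*(-5 + 7)**2)) = sqrt(95 + (136 - 60*2 - 4*2**2)) = sqrt(95 + (136 - 120 - 4*4)) = sqrt(95 + (136 - 120 - 16)) = sqrt(95 + 0) = sqrt(95)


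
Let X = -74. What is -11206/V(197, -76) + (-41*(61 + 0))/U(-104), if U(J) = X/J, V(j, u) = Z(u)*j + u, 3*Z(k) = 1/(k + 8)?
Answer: -1957363564/580937 ≈ -3369.3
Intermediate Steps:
Z(k) = 1/(3*(8 + k)) (Z(k) = 1/(3*(k + 8)) = 1/(3*(8 + k)))
V(j, u) = u + j/(3*(8 + u)) (V(j, u) = (1/(3*(8 + u)))*j + u = j/(3*(8 + u)) + u = u + j/(3*(8 + u)))
U(J) = -74/J
-11206/V(197, -76) + (-41*(61 + 0))/U(-104) = -11206*(8 - 76)/((⅓)*197 - 76*(8 - 76)) + (-41*(61 + 0))/((-74/(-104))) = -11206*(-68/(197/3 - 76*(-68))) + (-41*61)/((-74*(-1/104))) = -11206*(-68/(197/3 + 5168)) - 2501/37/52 = -11206/((-1/68*15701/3)) - 2501*52/37 = -11206/(-15701/204) - 130052/37 = -11206*(-204/15701) - 130052/37 = 2286024/15701 - 130052/37 = -1957363564/580937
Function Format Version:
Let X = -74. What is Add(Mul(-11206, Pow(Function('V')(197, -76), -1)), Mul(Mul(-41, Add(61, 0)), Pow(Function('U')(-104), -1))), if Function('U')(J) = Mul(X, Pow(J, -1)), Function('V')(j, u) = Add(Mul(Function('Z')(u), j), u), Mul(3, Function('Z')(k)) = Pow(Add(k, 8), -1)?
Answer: Rational(-1957363564, 580937) ≈ -3369.3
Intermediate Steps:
Function('Z')(k) = Mul(Rational(1, 3), Pow(Add(8, k), -1)) (Function('Z')(k) = Mul(Rational(1, 3), Pow(Add(k, 8), -1)) = Mul(Rational(1, 3), Pow(Add(8, k), -1)))
Function('V')(j, u) = Add(u, Mul(Rational(1, 3), j, Pow(Add(8, u), -1))) (Function('V')(j, u) = Add(Mul(Mul(Rational(1, 3), Pow(Add(8, u), -1)), j), u) = Add(Mul(Rational(1, 3), j, Pow(Add(8, u), -1)), u) = Add(u, Mul(Rational(1, 3), j, Pow(Add(8, u), -1))))
Function('U')(J) = Mul(-74, Pow(J, -1))
Add(Mul(-11206, Pow(Function('V')(197, -76), -1)), Mul(Mul(-41, Add(61, 0)), Pow(Function('U')(-104), -1))) = Add(Mul(-11206, Pow(Mul(Pow(Add(8, -76), -1), Add(Mul(Rational(1, 3), 197), Mul(-76, Add(8, -76)))), -1)), Mul(Mul(-41, Add(61, 0)), Pow(Mul(-74, Pow(-104, -1)), -1))) = Add(Mul(-11206, Pow(Mul(Pow(-68, -1), Add(Rational(197, 3), Mul(-76, -68))), -1)), Mul(Mul(-41, 61), Pow(Mul(-74, Rational(-1, 104)), -1))) = Add(Mul(-11206, Pow(Mul(Rational(-1, 68), Add(Rational(197, 3), 5168)), -1)), Mul(-2501, Pow(Rational(37, 52), -1))) = Add(Mul(-11206, Pow(Mul(Rational(-1, 68), Rational(15701, 3)), -1)), Mul(-2501, Rational(52, 37))) = Add(Mul(-11206, Pow(Rational(-15701, 204), -1)), Rational(-130052, 37)) = Add(Mul(-11206, Rational(-204, 15701)), Rational(-130052, 37)) = Add(Rational(2286024, 15701), Rational(-130052, 37)) = Rational(-1957363564, 580937)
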